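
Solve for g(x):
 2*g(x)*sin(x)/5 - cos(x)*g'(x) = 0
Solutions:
 g(x) = C1/cos(x)^(2/5)


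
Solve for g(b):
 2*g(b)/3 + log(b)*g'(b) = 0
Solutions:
 g(b) = C1*exp(-2*li(b)/3)


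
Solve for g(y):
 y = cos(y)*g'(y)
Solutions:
 g(y) = C1 + Integral(y/cos(y), y)


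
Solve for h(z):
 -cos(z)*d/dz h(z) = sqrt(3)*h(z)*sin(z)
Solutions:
 h(z) = C1*cos(z)^(sqrt(3))


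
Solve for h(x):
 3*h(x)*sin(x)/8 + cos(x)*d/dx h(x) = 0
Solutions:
 h(x) = C1*cos(x)^(3/8)


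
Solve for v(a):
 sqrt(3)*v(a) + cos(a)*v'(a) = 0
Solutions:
 v(a) = C1*(sin(a) - 1)^(sqrt(3)/2)/(sin(a) + 1)^(sqrt(3)/2)


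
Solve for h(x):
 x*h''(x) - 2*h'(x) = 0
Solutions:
 h(x) = C1 + C2*x^3


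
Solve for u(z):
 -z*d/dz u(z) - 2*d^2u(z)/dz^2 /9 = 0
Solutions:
 u(z) = C1 + C2*erf(3*z/2)


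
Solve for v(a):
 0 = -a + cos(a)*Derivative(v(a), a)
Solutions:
 v(a) = C1 + Integral(a/cos(a), a)


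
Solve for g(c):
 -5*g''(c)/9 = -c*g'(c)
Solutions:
 g(c) = C1 + C2*erfi(3*sqrt(10)*c/10)


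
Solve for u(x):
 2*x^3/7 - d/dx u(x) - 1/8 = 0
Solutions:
 u(x) = C1 + x^4/14 - x/8


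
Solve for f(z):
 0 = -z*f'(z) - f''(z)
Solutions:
 f(z) = C1 + C2*erf(sqrt(2)*z/2)


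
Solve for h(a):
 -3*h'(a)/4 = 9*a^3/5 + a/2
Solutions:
 h(a) = C1 - 3*a^4/5 - a^2/3


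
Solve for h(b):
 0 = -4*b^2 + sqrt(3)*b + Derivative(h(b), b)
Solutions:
 h(b) = C1 + 4*b^3/3 - sqrt(3)*b^2/2


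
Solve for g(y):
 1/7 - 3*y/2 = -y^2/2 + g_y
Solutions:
 g(y) = C1 + y^3/6 - 3*y^2/4 + y/7


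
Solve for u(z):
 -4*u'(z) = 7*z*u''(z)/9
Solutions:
 u(z) = C1 + C2/z^(29/7)


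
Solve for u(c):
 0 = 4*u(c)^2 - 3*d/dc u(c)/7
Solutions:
 u(c) = -3/(C1 + 28*c)


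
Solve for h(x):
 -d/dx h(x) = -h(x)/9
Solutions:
 h(x) = C1*exp(x/9)


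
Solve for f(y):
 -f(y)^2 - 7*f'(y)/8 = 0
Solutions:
 f(y) = 7/(C1 + 8*y)


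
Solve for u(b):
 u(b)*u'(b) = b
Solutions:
 u(b) = -sqrt(C1 + b^2)
 u(b) = sqrt(C1 + b^2)


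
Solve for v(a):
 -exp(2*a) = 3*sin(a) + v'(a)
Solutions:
 v(a) = C1 - exp(2*a)/2 + 3*cos(a)


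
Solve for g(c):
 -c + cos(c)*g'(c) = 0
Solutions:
 g(c) = C1 + Integral(c/cos(c), c)


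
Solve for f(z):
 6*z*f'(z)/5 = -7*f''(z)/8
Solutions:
 f(z) = C1 + C2*erf(2*sqrt(210)*z/35)


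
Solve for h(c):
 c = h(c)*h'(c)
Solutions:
 h(c) = -sqrt(C1 + c^2)
 h(c) = sqrt(C1 + c^2)


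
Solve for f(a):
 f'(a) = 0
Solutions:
 f(a) = C1


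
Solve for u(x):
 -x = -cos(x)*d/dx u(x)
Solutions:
 u(x) = C1 + Integral(x/cos(x), x)


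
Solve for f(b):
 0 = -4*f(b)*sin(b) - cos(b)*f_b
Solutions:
 f(b) = C1*cos(b)^4


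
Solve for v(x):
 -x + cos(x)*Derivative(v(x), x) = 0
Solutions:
 v(x) = C1 + Integral(x/cos(x), x)


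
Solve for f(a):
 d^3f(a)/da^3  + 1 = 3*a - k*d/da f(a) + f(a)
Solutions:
 f(a) = C1*exp(a*(-2*18^(1/3)*k/(sqrt(3)*sqrt(4*k^3 + 27) + 9)^(1/3) + 12^(1/3)*(sqrt(3)*sqrt(4*k^3 + 27) + 9)^(1/3))/6) + C2*exp(a*(-4*k/((-12^(1/3) + 2^(2/3)*3^(5/6)*I)*(sqrt(3)*sqrt(4*k^3 + 27) + 9)^(1/3)) - 12^(1/3)*(sqrt(3)*sqrt(4*k^3 + 27) + 9)^(1/3)/12 + 2^(2/3)*3^(5/6)*I*(sqrt(3)*sqrt(4*k^3 + 27) + 9)^(1/3)/12)) + C3*exp(a*(4*k/((12^(1/3) + 2^(2/3)*3^(5/6)*I)*(sqrt(3)*sqrt(4*k^3 + 27) + 9)^(1/3)) - 12^(1/3)*(sqrt(3)*sqrt(4*k^3 + 27) + 9)^(1/3)/12 - 2^(2/3)*3^(5/6)*I*(sqrt(3)*sqrt(4*k^3 + 27) + 9)^(1/3)/12)) - 3*a - 3*k + 1


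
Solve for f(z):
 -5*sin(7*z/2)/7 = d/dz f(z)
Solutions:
 f(z) = C1 + 10*cos(7*z/2)/49


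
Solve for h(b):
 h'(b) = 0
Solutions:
 h(b) = C1


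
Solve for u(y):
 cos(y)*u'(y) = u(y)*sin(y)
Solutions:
 u(y) = C1/cos(y)


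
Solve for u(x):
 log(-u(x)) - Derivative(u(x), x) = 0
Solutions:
 -li(-u(x)) = C1 + x


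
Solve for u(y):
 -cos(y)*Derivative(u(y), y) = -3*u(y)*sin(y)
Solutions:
 u(y) = C1/cos(y)^3


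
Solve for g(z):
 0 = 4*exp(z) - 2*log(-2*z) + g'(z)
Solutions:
 g(z) = C1 + 2*z*log(-z) + 2*z*(-1 + log(2)) - 4*exp(z)


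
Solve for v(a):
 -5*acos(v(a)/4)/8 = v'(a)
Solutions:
 Integral(1/acos(_y/4), (_y, v(a))) = C1 - 5*a/8


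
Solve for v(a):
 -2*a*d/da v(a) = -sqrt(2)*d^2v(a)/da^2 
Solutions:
 v(a) = C1 + C2*erfi(2^(3/4)*a/2)


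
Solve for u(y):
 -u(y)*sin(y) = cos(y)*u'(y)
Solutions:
 u(y) = C1*cos(y)


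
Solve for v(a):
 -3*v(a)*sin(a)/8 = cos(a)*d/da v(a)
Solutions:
 v(a) = C1*cos(a)^(3/8)


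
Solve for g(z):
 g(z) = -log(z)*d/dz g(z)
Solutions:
 g(z) = C1*exp(-li(z))


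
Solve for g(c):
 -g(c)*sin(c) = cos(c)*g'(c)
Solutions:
 g(c) = C1*cos(c)


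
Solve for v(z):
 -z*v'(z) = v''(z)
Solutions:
 v(z) = C1 + C2*erf(sqrt(2)*z/2)


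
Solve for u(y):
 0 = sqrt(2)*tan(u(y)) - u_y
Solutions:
 u(y) = pi - asin(C1*exp(sqrt(2)*y))
 u(y) = asin(C1*exp(sqrt(2)*y))


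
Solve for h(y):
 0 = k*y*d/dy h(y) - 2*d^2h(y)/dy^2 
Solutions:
 h(y) = Piecewise((-sqrt(pi)*C1*erf(y*sqrt(-k)/2)/sqrt(-k) - C2, (k > 0) | (k < 0)), (-C1*y - C2, True))


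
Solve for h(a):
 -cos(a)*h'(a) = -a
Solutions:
 h(a) = C1 + Integral(a/cos(a), a)


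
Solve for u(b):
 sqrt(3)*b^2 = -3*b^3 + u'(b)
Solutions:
 u(b) = C1 + 3*b^4/4 + sqrt(3)*b^3/3


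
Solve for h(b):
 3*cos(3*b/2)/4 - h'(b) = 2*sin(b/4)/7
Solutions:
 h(b) = C1 + sin(3*b/2)/2 + 8*cos(b/4)/7


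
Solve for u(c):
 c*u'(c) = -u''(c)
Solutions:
 u(c) = C1 + C2*erf(sqrt(2)*c/2)


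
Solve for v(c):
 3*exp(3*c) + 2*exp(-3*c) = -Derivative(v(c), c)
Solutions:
 v(c) = C1 - exp(3*c) + 2*exp(-3*c)/3


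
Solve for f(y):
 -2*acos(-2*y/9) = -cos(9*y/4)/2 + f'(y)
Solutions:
 f(y) = C1 - 2*y*acos(-2*y/9) - sqrt(81 - 4*y^2) + 2*sin(9*y/4)/9


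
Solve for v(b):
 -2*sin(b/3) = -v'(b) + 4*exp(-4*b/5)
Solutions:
 v(b) = C1 - 6*cos(b/3) - 5*exp(-4*b/5)


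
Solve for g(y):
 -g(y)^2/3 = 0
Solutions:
 g(y) = 0


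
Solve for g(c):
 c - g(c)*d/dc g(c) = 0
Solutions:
 g(c) = -sqrt(C1 + c^2)
 g(c) = sqrt(C1 + c^2)


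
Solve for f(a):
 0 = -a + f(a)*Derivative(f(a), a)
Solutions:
 f(a) = -sqrt(C1 + a^2)
 f(a) = sqrt(C1 + a^2)


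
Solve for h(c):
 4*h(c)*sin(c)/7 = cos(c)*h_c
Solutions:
 h(c) = C1/cos(c)^(4/7)


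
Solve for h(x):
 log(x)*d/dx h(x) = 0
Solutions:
 h(x) = C1


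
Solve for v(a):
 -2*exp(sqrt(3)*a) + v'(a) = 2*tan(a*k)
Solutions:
 v(a) = C1 + 2*Piecewise((-log(cos(a*k))/k, Ne(k, 0)), (0, True)) + 2*sqrt(3)*exp(sqrt(3)*a)/3


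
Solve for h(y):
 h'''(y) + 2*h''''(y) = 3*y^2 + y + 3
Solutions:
 h(y) = C1 + C2*y + C3*y^2 + C4*exp(-y/2) + y^5/20 - 11*y^4/24 + 25*y^3/6


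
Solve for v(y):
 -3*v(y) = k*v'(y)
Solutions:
 v(y) = C1*exp(-3*y/k)


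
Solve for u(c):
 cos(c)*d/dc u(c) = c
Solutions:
 u(c) = C1 + Integral(c/cos(c), c)


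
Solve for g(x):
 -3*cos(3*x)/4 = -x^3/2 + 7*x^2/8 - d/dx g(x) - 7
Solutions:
 g(x) = C1 - x^4/8 + 7*x^3/24 - 7*x + sin(3*x)/4


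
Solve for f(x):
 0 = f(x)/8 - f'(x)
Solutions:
 f(x) = C1*exp(x/8)


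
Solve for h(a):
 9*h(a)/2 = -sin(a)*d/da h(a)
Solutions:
 h(a) = C1*(cos(a) + 1)^(1/4)*(cos(a)^2 + 2*cos(a) + 1)/((cos(a) - 1)^(1/4)*(cos(a)^2 - 2*cos(a) + 1))


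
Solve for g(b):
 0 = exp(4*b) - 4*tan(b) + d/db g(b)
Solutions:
 g(b) = C1 - exp(4*b)/4 - 4*log(cos(b))


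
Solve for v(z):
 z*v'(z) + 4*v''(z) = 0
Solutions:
 v(z) = C1 + C2*erf(sqrt(2)*z/4)


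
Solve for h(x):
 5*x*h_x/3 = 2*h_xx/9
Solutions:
 h(x) = C1 + C2*erfi(sqrt(15)*x/2)


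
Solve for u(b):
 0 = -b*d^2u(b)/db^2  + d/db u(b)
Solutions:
 u(b) = C1 + C2*b^2


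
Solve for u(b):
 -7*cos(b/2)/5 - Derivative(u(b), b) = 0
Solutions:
 u(b) = C1 - 14*sin(b/2)/5


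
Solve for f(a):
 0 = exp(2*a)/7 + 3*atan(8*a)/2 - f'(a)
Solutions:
 f(a) = C1 + 3*a*atan(8*a)/2 + exp(2*a)/14 - 3*log(64*a^2 + 1)/32


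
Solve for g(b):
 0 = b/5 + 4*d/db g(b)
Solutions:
 g(b) = C1 - b^2/40


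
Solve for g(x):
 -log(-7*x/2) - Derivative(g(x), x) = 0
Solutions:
 g(x) = C1 - x*log(-x) + x*(-log(7) + log(2) + 1)


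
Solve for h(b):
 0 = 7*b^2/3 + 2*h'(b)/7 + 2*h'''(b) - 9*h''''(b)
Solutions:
 h(b) = C1 + C2*exp(b*(-7^(2/3)*(297*sqrt(57) + 2243)^(1/3) - 28*7^(1/3)/(297*sqrt(57) + 2243)^(1/3) + 28)/378)*sin(sqrt(3)*7^(1/3)*b*(-7^(1/3)*(297*sqrt(57) + 2243)^(1/3) + 28/(297*sqrt(57) + 2243)^(1/3))/378) + C3*exp(b*(-7^(2/3)*(297*sqrt(57) + 2243)^(1/3) - 28*7^(1/3)/(297*sqrt(57) + 2243)^(1/3) + 28)/378)*cos(sqrt(3)*7^(1/3)*b*(-7^(1/3)*(297*sqrt(57) + 2243)^(1/3) + 28/(297*sqrt(57) + 2243)^(1/3))/378) + C4*exp(b*(28*7^(1/3)/(297*sqrt(57) + 2243)^(1/3) + 14 + 7^(2/3)*(297*sqrt(57) + 2243)^(1/3))/189) - 49*b^3/18 + 343*b/3


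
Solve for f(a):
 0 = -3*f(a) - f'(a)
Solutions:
 f(a) = C1*exp(-3*a)


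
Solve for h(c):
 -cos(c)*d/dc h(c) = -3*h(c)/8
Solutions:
 h(c) = C1*(sin(c) + 1)^(3/16)/(sin(c) - 1)^(3/16)


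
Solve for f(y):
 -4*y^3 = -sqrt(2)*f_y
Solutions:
 f(y) = C1 + sqrt(2)*y^4/2


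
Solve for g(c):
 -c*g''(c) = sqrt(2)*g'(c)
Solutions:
 g(c) = C1 + C2*c^(1 - sqrt(2))


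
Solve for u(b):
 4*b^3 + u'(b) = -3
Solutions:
 u(b) = C1 - b^4 - 3*b


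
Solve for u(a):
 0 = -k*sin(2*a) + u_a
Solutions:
 u(a) = C1 - k*cos(2*a)/2


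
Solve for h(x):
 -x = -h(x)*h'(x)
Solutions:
 h(x) = -sqrt(C1 + x^2)
 h(x) = sqrt(C1 + x^2)


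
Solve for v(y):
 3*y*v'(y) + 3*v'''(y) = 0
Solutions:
 v(y) = C1 + Integral(C2*airyai(-y) + C3*airybi(-y), y)


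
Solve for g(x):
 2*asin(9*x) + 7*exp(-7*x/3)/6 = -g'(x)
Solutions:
 g(x) = C1 - 2*x*asin(9*x) - 2*sqrt(1 - 81*x^2)/9 + exp(-7*x/3)/2


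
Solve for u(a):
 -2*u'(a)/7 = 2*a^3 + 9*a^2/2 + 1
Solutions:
 u(a) = C1 - 7*a^4/4 - 21*a^3/4 - 7*a/2


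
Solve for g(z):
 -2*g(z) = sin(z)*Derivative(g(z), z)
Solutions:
 g(z) = C1*(cos(z) + 1)/(cos(z) - 1)


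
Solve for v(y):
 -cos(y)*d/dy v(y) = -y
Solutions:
 v(y) = C1 + Integral(y/cos(y), y)


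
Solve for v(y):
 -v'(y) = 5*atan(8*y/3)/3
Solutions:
 v(y) = C1 - 5*y*atan(8*y/3)/3 + 5*log(64*y^2 + 9)/16


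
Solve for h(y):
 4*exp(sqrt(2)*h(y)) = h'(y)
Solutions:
 h(y) = sqrt(2)*(2*log(-1/(C1 + 4*y)) - log(2))/4


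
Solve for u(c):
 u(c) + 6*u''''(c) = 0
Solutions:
 u(c) = (C1*sin(2^(1/4)*3^(3/4)*c/6) + C2*cos(2^(1/4)*3^(3/4)*c/6))*exp(-2^(1/4)*3^(3/4)*c/6) + (C3*sin(2^(1/4)*3^(3/4)*c/6) + C4*cos(2^(1/4)*3^(3/4)*c/6))*exp(2^(1/4)*3^(3/4)*c/6)


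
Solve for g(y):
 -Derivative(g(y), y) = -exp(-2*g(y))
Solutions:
 g(y) = log(-sqrt(C1 + 2*y))
 g(y) = log(C1 + 2*y)/2


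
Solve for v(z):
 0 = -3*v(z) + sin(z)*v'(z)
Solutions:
 v(z) = C1*(cos(z) - 1)^(3/2)/(cos(z) + 1)^(3/2)


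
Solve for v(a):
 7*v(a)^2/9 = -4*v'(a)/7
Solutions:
 v(a) = 36/(C1 + 49*a)


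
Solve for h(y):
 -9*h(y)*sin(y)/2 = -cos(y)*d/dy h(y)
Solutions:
 h(y) = C1/cos(y)^(9/2)


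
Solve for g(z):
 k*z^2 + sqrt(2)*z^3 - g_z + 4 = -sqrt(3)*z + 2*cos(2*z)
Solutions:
 g(z) = C1 + k*z^3/3 + sqrt(2)*z^4/4 + sqrt(3)*z^2/2 + 4*z - sin(2*z)


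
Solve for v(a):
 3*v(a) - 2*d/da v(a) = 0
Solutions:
 v(a) = C1*exp(3*a/2)


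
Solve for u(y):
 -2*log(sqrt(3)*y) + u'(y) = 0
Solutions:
 u(y) = C1 + 2*y*log(y) - 2*y + y*log(3)


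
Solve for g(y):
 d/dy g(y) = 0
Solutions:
 g(y) = C1


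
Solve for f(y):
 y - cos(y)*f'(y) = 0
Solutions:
 f(y) = C1 + Integral(y/cos(y), y)


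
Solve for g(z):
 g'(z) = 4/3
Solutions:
 g(z) = C1 + 4*z/3


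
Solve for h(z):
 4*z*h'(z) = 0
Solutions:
 h(z) = C1


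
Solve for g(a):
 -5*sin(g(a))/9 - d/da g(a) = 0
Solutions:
 5*a/9 + log(cos(g(a)) - 1)/2 - log(cos(g(a)) + 1)/2 = C1


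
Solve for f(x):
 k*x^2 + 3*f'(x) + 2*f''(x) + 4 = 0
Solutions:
 f(x) = C1 + C2*exp(-3*x/2) - k*x^3/9 + 2*k*x^2/9 - 8*k*x/27 - 4*x/3


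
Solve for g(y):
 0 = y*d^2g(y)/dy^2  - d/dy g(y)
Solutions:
 g(y) = C1 + C2*y^2


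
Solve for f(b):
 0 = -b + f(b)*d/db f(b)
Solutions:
 f(b) = -sqrt(C1 + b^2)
 f(b) = sqrt(C1 + b^2)


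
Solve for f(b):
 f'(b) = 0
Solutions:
 f(b) = C1


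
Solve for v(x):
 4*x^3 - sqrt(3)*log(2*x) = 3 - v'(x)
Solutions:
 v(x) = C1 - x^4 + sqrt(3)*x*log(x) - sqrt(3)*x + sqrt(3)*x*log(2) + 3*x


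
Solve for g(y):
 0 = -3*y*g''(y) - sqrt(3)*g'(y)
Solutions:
 g(y) = C1 + C2*y^(1 - sqrt(3)/3)


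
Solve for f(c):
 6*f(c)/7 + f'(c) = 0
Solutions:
 f(c) = C1*exp(-6*c/7)


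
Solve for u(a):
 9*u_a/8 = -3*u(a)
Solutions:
 u(a) = C1*exp(-8*a/3)


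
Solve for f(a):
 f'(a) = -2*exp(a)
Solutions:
 f(a) = C1 - 2*exp(a)


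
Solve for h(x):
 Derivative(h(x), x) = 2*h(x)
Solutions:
 h(x) = C1*exp(2*x)


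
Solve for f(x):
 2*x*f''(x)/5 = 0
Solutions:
 f(x) = C1 + C2*x


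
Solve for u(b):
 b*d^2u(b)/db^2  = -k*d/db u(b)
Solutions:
 u(b) = C1 + b^(1 - re(k))*(C2*sin(log(b)*Abs(im(k))) + C3*cos(log(b)*im(k)))


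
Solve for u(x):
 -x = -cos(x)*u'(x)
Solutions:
 u(x) = C1 + Integral(x/cos(x), x)


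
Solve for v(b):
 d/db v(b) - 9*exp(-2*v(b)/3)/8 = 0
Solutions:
 v(b) = 3*log(-sqrt(C1 + 9*b)) - 3*log(6) + 3*log(3)/2
 v(b) = 3*log(C1 + 9*b)/2 - 3*log(6) + 3*log(3)/2


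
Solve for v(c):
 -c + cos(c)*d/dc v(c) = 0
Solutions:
 v(c) = C1 + Integral(c/cos(c), c)


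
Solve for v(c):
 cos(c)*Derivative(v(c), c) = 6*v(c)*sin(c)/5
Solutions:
 v(c) = C1/cos(c)^(6/5)


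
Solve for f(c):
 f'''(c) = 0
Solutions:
 f(c) = C1 + C2*c + C3*c^2


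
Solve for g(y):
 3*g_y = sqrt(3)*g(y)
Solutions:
 g(y) = C1*exp(sqrt(3)*y/3)


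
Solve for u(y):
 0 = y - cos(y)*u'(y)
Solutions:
 u(y) = C1 + Integral(y/cos(y), y)


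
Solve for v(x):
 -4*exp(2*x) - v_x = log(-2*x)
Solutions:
 v(x) = C1 - x*log(-x) + x*(1 - log(2)) - 2*exp(2*x)


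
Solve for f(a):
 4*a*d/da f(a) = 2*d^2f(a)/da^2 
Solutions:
 f(a) = C1 + C2*erfi(a)


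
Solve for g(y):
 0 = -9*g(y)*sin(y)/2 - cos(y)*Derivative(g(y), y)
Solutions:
 g(y) = C1*cos(y)^(9/2)


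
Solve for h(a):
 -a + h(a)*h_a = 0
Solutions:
 h(a) = -sqrt(C1 + a^2)
 h(a) = sqrt(C1 + a^2)


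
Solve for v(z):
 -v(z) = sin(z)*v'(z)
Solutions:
 v(z) = C1*sqrt(cos(z) + 1)/sqrt(cos(z) - 1)


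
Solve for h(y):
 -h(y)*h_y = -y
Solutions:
 h(y) = -sqrt(C1 + y^2)
 h(y) = sqrt(C1 + y^2)


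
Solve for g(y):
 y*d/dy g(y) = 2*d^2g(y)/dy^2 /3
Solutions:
 g(y) = C1 + C2*erfi(sqrt(3)*y/2)


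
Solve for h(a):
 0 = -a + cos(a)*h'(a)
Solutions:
 h(a) = C1 + Integral(a/cos(a), a)


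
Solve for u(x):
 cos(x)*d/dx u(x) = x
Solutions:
 u(x) = C1 + Integral(x/cos(x), x)


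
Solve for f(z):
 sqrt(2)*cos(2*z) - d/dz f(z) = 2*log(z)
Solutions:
 f(z) = C1 - 2*z*log(z) + 2*z + sqrt(2)*sin(2*z)/2


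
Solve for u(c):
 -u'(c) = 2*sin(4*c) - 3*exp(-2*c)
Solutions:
 u(c) = C1 + cos(4*c)/2 - 3*exp(-2*c)/2


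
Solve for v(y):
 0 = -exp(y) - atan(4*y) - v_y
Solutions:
 v(y) = C1 - y*atan(4*y) - exp(y) + log(16*y^2 + 1)/8


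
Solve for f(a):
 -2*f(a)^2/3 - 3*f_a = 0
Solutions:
 f(a) = 9/(C1 + 2*a)


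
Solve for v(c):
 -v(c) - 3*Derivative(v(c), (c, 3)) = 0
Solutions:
 v(c) = C3*exp(-3^(2/3)*c/3) + (C1*sin(3^(1/6)*c/2) + C2*cos(3^(1/6)*c/2))*exp(3^(2/3)*c/6)


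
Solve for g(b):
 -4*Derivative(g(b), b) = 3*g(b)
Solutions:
 g(b) = C1*exp(-3*b/4)


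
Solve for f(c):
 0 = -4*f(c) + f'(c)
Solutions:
 f(c) = C1*exp(4*c)


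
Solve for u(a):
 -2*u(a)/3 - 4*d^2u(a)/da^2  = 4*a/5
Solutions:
 u(a) = C1*sin(sqrt(6)*a/6) + C2*cos(sqrt(6)*a/6) - 6*a/5


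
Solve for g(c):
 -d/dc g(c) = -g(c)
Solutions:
 g(c) = C1*exp(c)


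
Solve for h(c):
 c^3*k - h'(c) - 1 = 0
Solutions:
 h(c) = C1 + c^4*k/4 - c


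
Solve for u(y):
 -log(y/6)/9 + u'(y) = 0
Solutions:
 u(y) = C1 + y*log(y)/9 - y*log(6)/9 - y/9


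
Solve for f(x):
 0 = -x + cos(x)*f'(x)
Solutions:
 f(x) = C1 + Integral(x/cos(x), x)


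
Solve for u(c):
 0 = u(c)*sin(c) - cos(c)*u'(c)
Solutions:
 u(c) = C1/cos(c)


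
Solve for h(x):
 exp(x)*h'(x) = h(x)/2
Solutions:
 h(x) = C1*exp(-exp(-x)/2)


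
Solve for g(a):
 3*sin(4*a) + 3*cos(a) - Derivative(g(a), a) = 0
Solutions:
 g(a) = C1 + 3*sin(a) - 3*cos(4*a)/4


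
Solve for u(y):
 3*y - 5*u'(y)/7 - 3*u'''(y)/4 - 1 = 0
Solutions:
 u(y) = C1 + C2*sin(2*sqrt(105)*y/21) + C3*cos(2*sqrt(105)*y/21) + 21*y^2/10 - 7*y/5


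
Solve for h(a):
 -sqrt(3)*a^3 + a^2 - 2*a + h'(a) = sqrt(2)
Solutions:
 h(a) = C1 + sqrt(3)*a^4/4 - a^3/3 + a^2 + sqrt(2)*a


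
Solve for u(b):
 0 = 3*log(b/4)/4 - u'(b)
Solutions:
 u(b) = C1 + 3*b*log(b)/4 - 3*b*log(2)/2 - 3*b/4


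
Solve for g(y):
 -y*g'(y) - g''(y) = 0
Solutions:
 g(y) = C1 + C2*erf(sqrt(2)*y/2)


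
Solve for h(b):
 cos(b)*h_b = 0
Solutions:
 h(b) = C1


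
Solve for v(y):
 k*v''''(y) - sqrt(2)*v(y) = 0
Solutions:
 v(y) = C1*exp(-2^(1/8)*y*(1/k)^(1/4)) + C2*exp(2^(1/8)*y*(1/k)^(1/4)) + C3*exp(-2^(1/8)*I*y*(1/k)^(1/4)) + C4*exp(2^(1/8)*I*y*(1/k)^(1/4))


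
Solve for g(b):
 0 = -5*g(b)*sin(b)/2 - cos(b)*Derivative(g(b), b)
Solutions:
 g(b) = C1*cos(b)^(5/2)


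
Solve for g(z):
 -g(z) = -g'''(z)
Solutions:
 g(z) = C3*exp(z) + (C1*sin(sqrt(3)*z/2) + C2*cos(sqrt(3)*z/2))*exp(-z/2)


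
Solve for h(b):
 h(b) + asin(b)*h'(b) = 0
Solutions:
 h(b) = C1*exp(-Integral(1/asin(b), b))


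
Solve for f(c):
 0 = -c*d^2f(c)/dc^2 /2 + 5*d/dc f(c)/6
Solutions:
 f(c) = C1 + C2*c^(8/3)


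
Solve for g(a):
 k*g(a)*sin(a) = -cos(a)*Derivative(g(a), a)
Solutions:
 g(a) = C1*exp(k*log(cos(a)))


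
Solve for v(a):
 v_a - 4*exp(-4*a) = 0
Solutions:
 v(a) = C1 - exp(-4*a)


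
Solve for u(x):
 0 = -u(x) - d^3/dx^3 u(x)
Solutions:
 u(x) = C3*exp(-x) + (C1*sin(sqrt(3)*x/2) + C2*cos(sqrt(3)*x/2))*exp(x/2)


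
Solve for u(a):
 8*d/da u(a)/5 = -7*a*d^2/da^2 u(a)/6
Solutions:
 u(a) = C1 + C2/a^(13/35)


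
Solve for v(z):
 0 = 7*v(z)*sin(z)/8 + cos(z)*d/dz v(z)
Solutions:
 v(z) = C1*cos(z)^(7/8)


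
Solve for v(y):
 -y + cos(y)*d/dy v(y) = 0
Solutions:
 v(y) = C1 + Integral(y/cos(y), y)


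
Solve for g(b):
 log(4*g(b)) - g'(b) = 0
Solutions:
 -Integral(1/(log(_y) + 2*log(2)), (_y, g(b))) = C1 - b


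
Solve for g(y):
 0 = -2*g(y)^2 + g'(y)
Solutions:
 g(y) = -1/(C1 + 2*y)


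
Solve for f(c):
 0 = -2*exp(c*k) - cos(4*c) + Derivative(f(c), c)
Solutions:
 f(c) = C1 + sin(4*c)/4 + 2*exp(c*k)/k


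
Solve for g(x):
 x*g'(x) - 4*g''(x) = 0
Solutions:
 g(x) = C1 + C2*erfi(sqrt(2)*x/4)


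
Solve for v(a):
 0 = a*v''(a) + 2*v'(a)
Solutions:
 v(a) = C1 + C2/a


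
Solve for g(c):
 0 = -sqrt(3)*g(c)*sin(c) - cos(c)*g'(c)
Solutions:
 g(c) = C1*cos(c)^(sqrt(3))


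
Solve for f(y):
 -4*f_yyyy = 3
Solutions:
 f(y) = C1 + C2*y + C3*y^2 + C4*y^3 - y^4/32


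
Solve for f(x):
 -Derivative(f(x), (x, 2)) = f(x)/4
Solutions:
 f(x) = C1*sin(x/2) + C2*cos(x/2)


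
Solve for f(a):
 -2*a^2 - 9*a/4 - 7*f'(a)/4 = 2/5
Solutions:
 f(a) = C1 - 8*a^3/21 - 9*a^2/14 - 8*a/35


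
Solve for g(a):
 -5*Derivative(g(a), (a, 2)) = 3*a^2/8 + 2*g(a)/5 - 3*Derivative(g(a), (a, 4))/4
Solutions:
 g(a) = C1*exp(-sqrt(30)*a*sqrt(25 + sqrt(655))/15) + C2*exp(sqrt(30)*a*sqrt(25 + sqrt(655))/15) + C3*sin(sqrt(30)*a*sqrt(-25 + sqrt(655))/15) + C4*cos(sqrt(30)*a*sqrt(-25 + sqrt(655))/15) - 15*a^2/16 + 375/16


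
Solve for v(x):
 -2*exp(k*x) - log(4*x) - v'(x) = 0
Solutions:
 v(x) = C1 - x*log(x) + x*(1 - 2*log(2)) + Piecewise((-2*exp(k*x)/k, Ne(k, 0)), (-2*x, True))


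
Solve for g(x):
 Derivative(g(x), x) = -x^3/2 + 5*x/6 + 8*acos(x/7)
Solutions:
 g(x) = C1 - x^4/8 + 5*x^2/12 + 8*x*acos(x/7) - 8*sqrt(49 - x^2)


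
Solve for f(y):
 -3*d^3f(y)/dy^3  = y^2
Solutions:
 f(y) = C1 + C2*y + C3*y^2 - y^5/180


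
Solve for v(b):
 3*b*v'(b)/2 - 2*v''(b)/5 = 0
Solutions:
 v(b) = C1 + C2*erfi(sqrt(30)*b/4)


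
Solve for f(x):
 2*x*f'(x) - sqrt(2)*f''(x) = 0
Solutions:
 f(x) = C1 + C2*erfi(2^(3/4)*x/2)


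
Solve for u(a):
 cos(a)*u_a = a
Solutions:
 u(a) = C1 + Integral(a/cos(a), a)


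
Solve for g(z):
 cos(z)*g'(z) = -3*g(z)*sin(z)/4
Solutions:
 g(z) = C1*cos(z)^(3/4)


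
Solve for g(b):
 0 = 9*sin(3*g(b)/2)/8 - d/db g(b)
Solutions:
 -9*b/8 + log(cos(3*g(b)/2) - 1)/3 - log(cos(3*g(b)/2) + 1)/3 = C1


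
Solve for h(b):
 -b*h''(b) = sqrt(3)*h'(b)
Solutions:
 h(b) = C1 + C2*b^(1 - sqrt(3))


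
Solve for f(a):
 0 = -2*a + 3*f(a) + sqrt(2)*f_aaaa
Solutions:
 f(a) = 2*a/3 + (C1*sin(2^(3/8)*3^(1/4)*a/2) + C2*cos(2^(3/8)*3^(1/4)*a/2))*exp(-2^(3/8)*3^(1/4)*a/2) + (C3*sin(2^(3/8)*3^(1/4)*a/2) + C4*cos(2^(3/8)*3^(1/4)*a/2))*exp(2^(3/8)*3^(1/4)*a/2)


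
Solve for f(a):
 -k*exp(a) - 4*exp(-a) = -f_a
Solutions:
 f(a) = C1 + k*exp(a) - 4*exp(-a)


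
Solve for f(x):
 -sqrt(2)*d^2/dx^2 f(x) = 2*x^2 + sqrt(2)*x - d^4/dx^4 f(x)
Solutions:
 f(x) = C1 + C2*x + C3*exp(-2^(1/4)*x) + C4*exp(2^(1/4)*x) - sqrt(2)*x^4/12 - x^3/6 - x^2


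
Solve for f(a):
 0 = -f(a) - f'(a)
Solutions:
 f(a) = C1*exp(-a)


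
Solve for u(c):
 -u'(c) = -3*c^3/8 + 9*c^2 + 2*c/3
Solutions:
 u(c) = C1 + 3*c^4/32 - 3*c^3 - c^2/3


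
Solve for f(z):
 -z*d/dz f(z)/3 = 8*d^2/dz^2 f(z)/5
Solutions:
 f(z) = C1 + C2*erf(sqrt(15)*z/12)


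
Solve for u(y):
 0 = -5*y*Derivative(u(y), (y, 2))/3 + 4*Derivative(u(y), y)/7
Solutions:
 u(y) = C1 + C2*y^(47/35)


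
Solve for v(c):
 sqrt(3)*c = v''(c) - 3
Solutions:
 v(c) = C1 + C2*c + sqrt(3)*c^3/6 + 3*c^2/2


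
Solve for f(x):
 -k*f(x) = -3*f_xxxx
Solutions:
 f(x) = C1*exp(-3^(3/4)*k^(1/4)*x/3) + C2*exp(3^(3/4)*k^(1/4)*x/3) + C3*exp(-3^(3/4)*I*k^(1/4)*x/3) + C4*exp(3^(3/4)*I*k^(1/4)*x/3)


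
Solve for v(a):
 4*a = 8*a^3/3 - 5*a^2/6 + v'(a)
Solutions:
 v(a) = C1 - 2*a^4/3 + 5*a^3/18 + 2*a^2


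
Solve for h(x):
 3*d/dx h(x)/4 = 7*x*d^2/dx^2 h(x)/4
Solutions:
 h(x) = C1 + C2*x^(10/7)


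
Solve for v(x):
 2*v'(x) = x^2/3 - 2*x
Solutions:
 v(x) = C1 + x^3/18 - x^2/2


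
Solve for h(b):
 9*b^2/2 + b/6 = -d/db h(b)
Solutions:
 h(b) = C1 - 3*b^3/2 - b^2/12


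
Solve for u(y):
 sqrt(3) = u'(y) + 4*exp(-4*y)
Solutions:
 u(y) = C1 + sqrt(3)*y + exp(-4*y)


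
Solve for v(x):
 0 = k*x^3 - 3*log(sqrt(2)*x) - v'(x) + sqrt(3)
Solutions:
 v(x) = C1 + k*x^4/4 - 3*x*log(x) - 3*x*log(2)/2 + sqrt(3)*x + 3*x


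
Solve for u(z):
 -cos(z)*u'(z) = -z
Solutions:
 u(z) = C1 + Integral(z/cos(z), z)


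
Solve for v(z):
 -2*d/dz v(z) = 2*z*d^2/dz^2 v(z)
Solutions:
 v(z) = C1 + C2*log(z)


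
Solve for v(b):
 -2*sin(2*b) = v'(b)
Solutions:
 v(b) = C1 + cos(2*b)


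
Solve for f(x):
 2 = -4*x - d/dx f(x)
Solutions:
 f(x) = C1 - 2*x^2 - 2*x


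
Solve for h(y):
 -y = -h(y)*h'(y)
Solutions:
 h(y) = -sqrt(C1 + y^2)
 h(y) = sqrt(C1 + y^2)


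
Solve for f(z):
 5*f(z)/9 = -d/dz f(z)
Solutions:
 f(z) = C1*exp(-5*z/9)


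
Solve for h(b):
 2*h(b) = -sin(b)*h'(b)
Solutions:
 h(b) = C1*(cos(b) + 1)/(cos(b) - 1)


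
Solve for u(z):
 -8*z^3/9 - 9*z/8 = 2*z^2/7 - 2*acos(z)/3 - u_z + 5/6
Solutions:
 u(z) = C1 + 2*z^4/9 + 2*z^3/21 + 9*z^2/16 - 2*z*acos(z)/3 + 5*z/6 + 2*sqrt(1 - z^2)/3


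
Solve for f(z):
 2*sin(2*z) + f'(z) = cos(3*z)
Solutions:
 f(z) = C1 + sin(3*z)/3 + cos(2*z)


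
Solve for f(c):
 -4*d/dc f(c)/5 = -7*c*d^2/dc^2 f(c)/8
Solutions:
 f(c) = C1 + C2*c^(67/35)


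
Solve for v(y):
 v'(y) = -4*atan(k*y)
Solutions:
 v(y) = C1 - 4*Piecewise((y*atan(k*y) - log(k^2*y^2 + 1)/(2*k), Ne(k, 0)), (0, True))


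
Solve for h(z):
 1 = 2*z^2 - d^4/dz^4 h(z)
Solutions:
 h(z) = C1 + C2*z + C3*z^2 + C4*z^3 + z^6/180 - z^4/24


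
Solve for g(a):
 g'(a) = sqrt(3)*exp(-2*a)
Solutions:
 g(a) = C1 - sqrt(3)*exp(-2*a)/2


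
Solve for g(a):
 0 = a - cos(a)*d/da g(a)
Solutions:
 g(a) = C1 + Integral(a/cos(a), a)


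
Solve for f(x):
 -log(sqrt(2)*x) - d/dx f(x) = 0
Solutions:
 f(x) = C1 - x*log(x) - x*log(2)/2 + x


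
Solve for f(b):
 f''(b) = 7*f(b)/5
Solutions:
 f(b) = C1*exp(-sqrt(35)*b/5) + C2*exp(sqrt(35)*b/5)


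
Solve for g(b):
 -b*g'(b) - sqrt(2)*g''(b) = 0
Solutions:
 g(b) = C1 + C2*erf(2^(1/4)*b/2)


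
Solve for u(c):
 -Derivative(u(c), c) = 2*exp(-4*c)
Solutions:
 u(c) = C1 + exp(-4*c)/2


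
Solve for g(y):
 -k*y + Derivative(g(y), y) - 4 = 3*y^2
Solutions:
 g(y) = C1 + k*y^2/2 + y^3 + 4*y


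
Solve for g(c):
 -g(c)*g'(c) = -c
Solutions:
 g(c) = -sqrt(C1 + c^2)
 g(c) = sqrt(C1 + c^2)


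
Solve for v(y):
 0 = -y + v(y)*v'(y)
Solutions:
 v(y) = -sqrt(C1 + y^2)
 v(y) = sqrt(C1 + y^2)


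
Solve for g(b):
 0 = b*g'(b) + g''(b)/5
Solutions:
 g(b) = C1 + C2*erf(sqrt(10)*b/2)


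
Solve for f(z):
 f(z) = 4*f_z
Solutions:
 f(z) = C1*exp(z/4)


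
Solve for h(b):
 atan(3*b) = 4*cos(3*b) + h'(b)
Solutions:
 h(b) = C1 + b*atan(3*b) - log(9*b^2 + 1)/6 - 4*sin(3*b)/3


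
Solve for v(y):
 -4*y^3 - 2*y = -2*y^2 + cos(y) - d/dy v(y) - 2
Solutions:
 v(y) = C1 + y^4 - 2*y^3/3 + y^2 - 2*y + sin(y)


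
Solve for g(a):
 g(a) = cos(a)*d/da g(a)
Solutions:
 g(a) = C1*sqrt(sin(a) + 1)/sqrt(sin(a) - 1)


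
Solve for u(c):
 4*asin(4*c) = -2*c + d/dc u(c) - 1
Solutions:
 u(c) = C1 + c^2 + 4*c*asin(4*c) + c + sqrt(1 - 16*c^2)


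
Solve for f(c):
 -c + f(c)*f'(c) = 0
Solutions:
 f(c) = -sqrt(C1 + c^2)
 f(c) = sqrt(C1 + c^2)


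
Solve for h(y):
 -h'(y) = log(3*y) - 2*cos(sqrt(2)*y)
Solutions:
 h(y) = C1 - y*log(y) - y*log(3) + y + sqrt(2)*sin(sqrt(2)*y)


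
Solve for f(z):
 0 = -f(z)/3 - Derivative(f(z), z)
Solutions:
 f(z) = C1*exp(-z/3)


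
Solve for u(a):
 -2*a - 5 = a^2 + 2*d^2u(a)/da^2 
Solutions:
 u(a) = C1 + C2*a - a^4/24 - a^3/6 - 5*a^2/4


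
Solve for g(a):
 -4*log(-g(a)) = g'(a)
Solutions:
 -li(-g(a)) = C1 - 4*a


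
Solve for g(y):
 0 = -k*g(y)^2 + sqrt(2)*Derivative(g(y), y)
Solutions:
 g(y) = -2/(C1 + sqrt(2)*k*y)


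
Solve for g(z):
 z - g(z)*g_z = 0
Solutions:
 g(z) = -sqrt(C1 + z^2)
 g(z) = sqrt(C1 + z^2)


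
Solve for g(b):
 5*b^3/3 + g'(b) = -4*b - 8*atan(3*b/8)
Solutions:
 g(b) = C1 - 5*b^4/12 - 2*b^2 - 8*b*atan(3*b/8) + 32*log(9*b^2 + 64)/3


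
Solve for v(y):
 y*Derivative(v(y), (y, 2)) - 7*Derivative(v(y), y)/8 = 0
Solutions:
 v(y) = C1 + C2*y^(15/8)


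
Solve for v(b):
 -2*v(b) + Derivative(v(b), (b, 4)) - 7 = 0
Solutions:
 v(b) = C1*exp(-2^(1/4)*b) + C2*exp(2^(1/4)*b) + C3*sin(2^(1/4)*b) + C4*cos(2^(1/4)*b) - 7/2


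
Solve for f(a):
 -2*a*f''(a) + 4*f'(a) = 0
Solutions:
 f(a) = C1 + C2*a^3


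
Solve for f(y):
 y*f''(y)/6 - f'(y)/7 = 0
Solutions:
 f(y) = C1 + C2*y^(13/7)


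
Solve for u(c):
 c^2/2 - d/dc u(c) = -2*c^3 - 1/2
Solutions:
 u(c) = C1 + c^4/2 + c^3/6 + c/2


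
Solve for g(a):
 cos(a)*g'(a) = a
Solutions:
 g(a) = C1 + Integral(a/cos(a), a)


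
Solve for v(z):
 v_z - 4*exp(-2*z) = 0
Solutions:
 v(z) = C1 - 2*exp(-2*z)


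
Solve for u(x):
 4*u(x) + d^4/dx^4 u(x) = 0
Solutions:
 u(x) = (C1*sin(x) + C2*cos(x))*exp(-x) + (C3*sin(x) + C4*cos(x))*exp(x)


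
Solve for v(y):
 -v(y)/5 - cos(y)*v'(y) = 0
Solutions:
 v(y) = C1*(sin(y) - 1)^(1/10)/(sin(y) + 1)^(1/10)


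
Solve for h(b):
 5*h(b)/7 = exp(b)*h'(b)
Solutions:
 h(b) = C1*exp(-5*exp(-b)/7)


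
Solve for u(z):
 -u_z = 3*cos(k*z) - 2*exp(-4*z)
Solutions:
 u(z) = C1 - exp(-4*z)/2 - 3*sin(k*z)/k


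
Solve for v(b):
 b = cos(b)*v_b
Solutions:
 v(b) = C1 + Integral(b/cos(b), b)


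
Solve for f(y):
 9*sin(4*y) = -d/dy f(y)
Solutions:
 f(y) = C1 + 9*cos(4*y)/4


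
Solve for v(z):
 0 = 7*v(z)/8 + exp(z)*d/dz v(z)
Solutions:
 v(z) = C1*exp(7*exp(-z)/8)


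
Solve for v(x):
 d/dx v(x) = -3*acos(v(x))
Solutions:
 Integral(1/acos(_y), (_y, v(x))) = C1 - 3*x


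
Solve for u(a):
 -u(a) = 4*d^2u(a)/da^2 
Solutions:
 u(a) = C1*sin(a/2) + C2*cos(a/2)


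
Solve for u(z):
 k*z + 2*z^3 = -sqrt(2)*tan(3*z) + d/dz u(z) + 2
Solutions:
 u(z) = C1 + k*z^2/2 + z^4/2 - 2*z - sqrt(2)*log(cos(3*z))/3


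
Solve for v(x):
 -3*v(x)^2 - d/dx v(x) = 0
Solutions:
 v(x) = 1/(C1 + 3*x)


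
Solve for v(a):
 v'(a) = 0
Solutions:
 v(a) = C1


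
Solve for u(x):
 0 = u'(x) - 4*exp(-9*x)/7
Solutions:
 u(x) = C1 - 4*exp(-9*x)/63


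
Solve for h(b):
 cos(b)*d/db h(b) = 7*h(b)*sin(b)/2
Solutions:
 h(b) = C1/cos(b)^(7/2)


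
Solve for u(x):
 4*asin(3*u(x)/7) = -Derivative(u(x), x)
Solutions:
 Integral(1/asin(3*_y/7), (_y, u(x))) = C1 - 4*x


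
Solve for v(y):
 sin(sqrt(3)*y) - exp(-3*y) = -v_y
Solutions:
 v(y) = C1 + sqrt(3)*cos(sqrt(3)*y)/3 - exp(-3*y)/3


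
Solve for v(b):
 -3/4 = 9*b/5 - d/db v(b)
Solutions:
 v(b) = C1 + 9*b^2/10 + 3*b/4


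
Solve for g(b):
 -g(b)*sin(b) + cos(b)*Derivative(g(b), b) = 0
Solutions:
 g(b) = C1/cos(b)


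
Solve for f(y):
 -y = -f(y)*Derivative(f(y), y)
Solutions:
 f(y) = -sqrt(C1 + y^2)
 f(y) = sqrt(C1 + y^2)


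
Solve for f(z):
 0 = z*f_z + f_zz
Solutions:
 f(z) = C1 + C2*erf(sqrt(2)*z/2)


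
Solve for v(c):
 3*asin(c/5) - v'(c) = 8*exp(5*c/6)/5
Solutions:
 v(c) = C1 + 3*c*asin(c/5) + 3*sqrt(25 - c^2) - 48*exp(5*c/6)/25


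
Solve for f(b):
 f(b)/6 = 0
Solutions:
 f(b) = 0


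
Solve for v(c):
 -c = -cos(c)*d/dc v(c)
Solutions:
 v(c) = C1 + Integral(c/cos(c), c)


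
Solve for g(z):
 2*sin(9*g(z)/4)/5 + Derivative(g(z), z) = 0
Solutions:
 2*z/5 + 2*log(cos(9*g(z)/4) - 1)/9 - 2*log(cos(9*g(z)/4) + 1)/9 = C1


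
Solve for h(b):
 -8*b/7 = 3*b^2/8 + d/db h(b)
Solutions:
 h(b) = C1 - b^3/8 - 4*b^2/7


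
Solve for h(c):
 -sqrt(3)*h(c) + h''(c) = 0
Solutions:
 h(c) = C1*exp(-3^(1/4)*c) + C2*exp(3^(1/4)*c)


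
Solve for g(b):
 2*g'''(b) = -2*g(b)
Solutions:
 g(b) = C3*exp(-b) + (C1*sin(sqrt(3)*b/2) + C2*cos(sqrt(3)*b/2))*exp(b/2)


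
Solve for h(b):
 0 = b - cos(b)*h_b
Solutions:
 h(b) = C1 + Integral(b/cos(b), b)


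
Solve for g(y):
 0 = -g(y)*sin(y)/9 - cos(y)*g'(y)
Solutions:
 g(y) = C1*cos(y)^(1/9)


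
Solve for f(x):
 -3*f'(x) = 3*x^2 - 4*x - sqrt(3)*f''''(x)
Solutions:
 f(x) = C1 + C4*exp(3^(1/6)*x) - x^3/3 + 2*x^2/3 + (C2*sin(3^(2/3)*x/2) + C3*cos(3^(2/3)*x/2))*exp(-3^(1/6)*x/2)


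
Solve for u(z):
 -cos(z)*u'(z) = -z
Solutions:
 u(z) = C1 + Integral(z/cos(z), z)


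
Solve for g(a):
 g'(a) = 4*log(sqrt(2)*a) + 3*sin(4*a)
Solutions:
 g(a) = C1 + 4*a*log(a) - 4*a + 2*a*log(2) - 3*cos(4*a)/4


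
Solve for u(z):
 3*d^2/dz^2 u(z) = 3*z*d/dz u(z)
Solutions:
 u(z) = C1 + C2*erfi(sqrt(2)*z/2)


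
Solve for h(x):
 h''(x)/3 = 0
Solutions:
 h(x) = C1 + C2*x


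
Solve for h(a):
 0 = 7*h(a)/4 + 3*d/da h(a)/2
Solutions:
 h(a) = C1*exp(-7*a/6)


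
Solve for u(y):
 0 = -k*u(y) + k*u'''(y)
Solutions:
 u(y) = C3*exp(y) + (C1*sin(sqrt(3)*y/2) + C2*cos(sqrt(3)*y/2))*exp(-y/2)


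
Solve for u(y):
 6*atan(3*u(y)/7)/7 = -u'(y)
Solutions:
 Integral(1/atan(3*_y/7), (_y, u(y))) = C1 - 6*y/7


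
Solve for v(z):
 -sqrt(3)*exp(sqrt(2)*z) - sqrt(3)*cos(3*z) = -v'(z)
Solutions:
 v(z) = C1 + sqrt(6)*exp(sqrt(2)*z)/2 + sqrt(3)*sin(3*z)/3


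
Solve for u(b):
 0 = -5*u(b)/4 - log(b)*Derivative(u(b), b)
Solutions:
 u(b) = C1*exp(-5*li(b)/4)


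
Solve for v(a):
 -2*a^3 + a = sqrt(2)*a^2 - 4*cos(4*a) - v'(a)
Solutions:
 v(a) = C1 + a^4/2 + sqrt(2)*a^3/3 - a^2/2 - sin(4*a)


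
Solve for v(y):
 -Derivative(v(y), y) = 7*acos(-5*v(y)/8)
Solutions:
 Integral(1/acos(-5*_y/8), (_y, v(y))) = C1 - 7*y


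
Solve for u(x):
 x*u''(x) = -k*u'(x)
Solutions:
 u(x) = C1 + x^(1 - re(k))*(C2*sin(log(x)*Abs(im(k))) + C3*cos(log(x)*im(k)))


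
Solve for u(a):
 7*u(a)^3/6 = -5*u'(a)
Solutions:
 u(a) = -sqrt(15)*sqrt(-1/(C1 - 7*a))
 u(a) = sqrt(15)*sqrt(-1/(C1 - 7*a))


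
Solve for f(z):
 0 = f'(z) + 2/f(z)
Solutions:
 f(z) = -sqrt(C1 - 4*z)
 f(z) = sqrt(C1 - 4*z)


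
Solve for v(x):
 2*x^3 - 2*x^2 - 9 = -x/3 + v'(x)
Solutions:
 v(x) = C1 + x^4/2 - 2*x^3/3 + x^2/6 - 9*x


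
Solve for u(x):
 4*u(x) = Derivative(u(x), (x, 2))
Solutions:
 u(x) = C1*exp(-2*x) + C2*exp(2*x)


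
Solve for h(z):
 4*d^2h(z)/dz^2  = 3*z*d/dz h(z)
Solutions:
 h(z) = C1 + C2*erfi(sqrt(6)*z/4)


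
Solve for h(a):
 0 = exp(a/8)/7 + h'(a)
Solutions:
 h(a) = C1 - 8*exp(a/8)/7


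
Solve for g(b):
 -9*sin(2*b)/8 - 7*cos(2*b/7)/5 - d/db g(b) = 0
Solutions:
 g(b) = C1 - 49*sin(2*b/7)/10 + 9*cos(2*b)/16


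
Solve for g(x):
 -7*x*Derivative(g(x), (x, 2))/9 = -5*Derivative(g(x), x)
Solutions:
 g(x) = C1 + C2*x^(52/7)


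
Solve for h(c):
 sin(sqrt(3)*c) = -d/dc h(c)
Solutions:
 h(c) = C1 + sqrt(3)*cos(sqrt(3)*c)/3


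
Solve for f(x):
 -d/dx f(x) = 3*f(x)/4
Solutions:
 f(x) = C1*exp(-3*x/4)


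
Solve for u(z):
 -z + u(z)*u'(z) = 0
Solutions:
 u(z) = -sqrt(C1 + z^2)
 u(z) = sqrt(C1 + z^2)


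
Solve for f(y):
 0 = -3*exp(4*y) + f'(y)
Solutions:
 f(y) = C1 + 3*exp(4*y)/4


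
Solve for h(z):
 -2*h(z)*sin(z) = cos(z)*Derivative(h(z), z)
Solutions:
 h(z) = C1*cos(z)^2


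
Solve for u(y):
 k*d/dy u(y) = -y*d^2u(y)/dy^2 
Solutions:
 u(y) = C1 + y^(1 - re(k))*(C2*sin(log(y)*Abs(im(k))) + C3*cos(log(y)*im(k)))


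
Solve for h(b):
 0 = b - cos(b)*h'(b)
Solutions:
 h(b) = C1 + Integral(b/cos(b), b)


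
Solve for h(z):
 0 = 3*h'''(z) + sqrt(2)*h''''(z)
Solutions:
 h(z) = C1 + C2*z + C3*z^2 + C4*exp(-3*sqrt(2)*z/2)


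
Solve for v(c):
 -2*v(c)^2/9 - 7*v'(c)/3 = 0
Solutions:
 v(c) = 21/(C1 + 2*c)


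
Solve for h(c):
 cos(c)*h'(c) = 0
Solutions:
 h(c) = C1


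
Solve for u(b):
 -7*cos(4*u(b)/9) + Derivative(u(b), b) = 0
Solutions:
 -7*b - 9*log(sin(4*u(b)/9) - 1)/8 + 9*log(sin(4*u(b)/9) + 1)/8 = C1


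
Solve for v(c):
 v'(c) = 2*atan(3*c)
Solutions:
 v(c) = C1 + 2*c*atan(3*c) - log(9*c^2 + 1)/3


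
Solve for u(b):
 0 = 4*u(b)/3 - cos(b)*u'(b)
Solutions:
 u(b) = C1*(sin(b) + 1)^(2/3)/(sin(b) - 1)^(2/3)


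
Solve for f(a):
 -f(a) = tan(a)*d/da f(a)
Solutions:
 f(a) = C1/sin(a)


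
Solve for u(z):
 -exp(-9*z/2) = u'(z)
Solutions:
 u(z) = C1 + 2*exp(-9*z/2)/9


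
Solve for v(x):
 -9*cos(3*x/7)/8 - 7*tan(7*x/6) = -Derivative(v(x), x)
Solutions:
 v(x) = C1 - 6*log(cos(7*x/6)) + 21*sin(3*x/7)/8


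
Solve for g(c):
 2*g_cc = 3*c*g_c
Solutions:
 g(c) = C1 + C2*erfi(sqrt(3)*c/2)


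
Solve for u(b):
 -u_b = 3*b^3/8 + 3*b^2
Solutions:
 u(b) = C1 - 3*b^4/32 - b^3


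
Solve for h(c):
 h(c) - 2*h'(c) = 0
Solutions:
 h(c) = C1*exp(c/2)


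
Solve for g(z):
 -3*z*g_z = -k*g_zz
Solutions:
 g(z) = C1 + C2*erf(sqrt(6)*z*sqrt(-1/k)/2)/sqrt(-1/k)


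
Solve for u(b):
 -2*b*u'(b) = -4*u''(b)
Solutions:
 u(b) = C1 + C2*erfi(b/2)


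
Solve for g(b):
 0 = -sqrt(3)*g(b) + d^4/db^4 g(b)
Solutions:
 g(b) = C1*exp(-3^(1/8)*b) + C2*exp(3^(1/8)*b) + C3*sin(3^(1/8)*b) + C4*cos(3^(1/8)*b)


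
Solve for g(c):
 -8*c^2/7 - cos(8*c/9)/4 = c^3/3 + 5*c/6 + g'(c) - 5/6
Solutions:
 g(c) = C1 - c^4/12 - 8*c^3/21 - 5*c^2/12 + 5*c/6 - 9*sin(8*c/9)/32


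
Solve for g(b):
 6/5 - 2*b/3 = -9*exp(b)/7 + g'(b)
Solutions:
 g(b) = C1 - b^2/3 + 6*b/5 + 9*exp(b)/7


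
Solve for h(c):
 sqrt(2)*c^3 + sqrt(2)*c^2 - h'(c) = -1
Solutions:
 h(c) = C1 + sqrt(2)*c^4/4 + sqrt(2)*c^3/3 + c


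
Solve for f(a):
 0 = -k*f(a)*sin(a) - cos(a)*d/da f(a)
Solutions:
 f(a) = C1*exp(k*log(cos(a)))


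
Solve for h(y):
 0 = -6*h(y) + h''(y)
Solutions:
 h(y) = C1*exp(-sqrt(6)*y) + C2*exp(sqrt(6)*y)


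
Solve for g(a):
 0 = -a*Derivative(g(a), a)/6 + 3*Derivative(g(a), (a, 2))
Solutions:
 g(a) = C1 + C2*erfi(a/6)


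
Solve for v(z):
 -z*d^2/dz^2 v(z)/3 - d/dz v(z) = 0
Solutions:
 v(z) = C1 + C2/z^2


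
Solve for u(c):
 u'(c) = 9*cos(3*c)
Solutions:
 u(c) = C1 + 3*sin(3*c)


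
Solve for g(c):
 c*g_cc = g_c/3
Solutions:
 g(c) = C1 + C2*c^(4/3)


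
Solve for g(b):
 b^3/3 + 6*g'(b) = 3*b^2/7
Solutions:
 g(b) = C1 - b^4/72 + b^3/42


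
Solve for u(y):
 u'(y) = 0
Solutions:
 u(y) = C1


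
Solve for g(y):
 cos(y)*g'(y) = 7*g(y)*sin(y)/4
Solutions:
 g(y) = C1/cos(y)^(7/4)


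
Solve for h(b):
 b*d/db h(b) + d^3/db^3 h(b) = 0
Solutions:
 h(b) = C1 + Integral(C2*airyai(-b) + C3*airybi(-b), b)


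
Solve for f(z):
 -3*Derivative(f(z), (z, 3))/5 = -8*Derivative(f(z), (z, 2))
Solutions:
 f(z) = C1 + C2*z + C3*exp(40*z/3)


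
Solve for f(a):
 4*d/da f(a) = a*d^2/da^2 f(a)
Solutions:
 f(a) = C1 + C2*a^5


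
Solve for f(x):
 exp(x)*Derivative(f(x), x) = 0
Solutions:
 f(x) = C1


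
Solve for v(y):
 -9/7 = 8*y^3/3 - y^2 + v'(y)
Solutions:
 v(y) = C1 - 2*y^4/3 + y^3/3 - 9*y/7


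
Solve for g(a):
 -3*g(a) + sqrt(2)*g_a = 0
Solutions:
 g(a) = C1*exp(3*sqrt(2)*a/2)


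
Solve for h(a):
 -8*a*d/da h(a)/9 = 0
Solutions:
 h(a) = C1


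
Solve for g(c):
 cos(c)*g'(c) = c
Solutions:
 g(c) = C1 + Integral(c/cos(c), c)


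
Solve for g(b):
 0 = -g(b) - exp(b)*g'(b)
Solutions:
 g(b) = C1*exp(exp(-b))


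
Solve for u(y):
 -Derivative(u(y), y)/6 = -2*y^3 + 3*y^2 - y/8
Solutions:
 u(y) = C1 + 3*y^4 - 6*y^3 + 3*y^2/8


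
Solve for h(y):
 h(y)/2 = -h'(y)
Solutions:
 h(y) = C1*exp(-y/2)


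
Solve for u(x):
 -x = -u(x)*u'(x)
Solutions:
 u(x) = -sqrt(C1 + x^2)
 u(x) = sqrt(C1 + x^2)


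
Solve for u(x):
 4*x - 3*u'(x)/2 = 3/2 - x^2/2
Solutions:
 u(x) = C1 + x^3/9 + 4*x^2/3 - x


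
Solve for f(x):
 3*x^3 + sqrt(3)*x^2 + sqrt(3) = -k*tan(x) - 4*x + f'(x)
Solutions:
 f(x) = C1 - k*log(cos(x)) + 3*x^4/4 + sqrt(3)*x^3/3 + 2*x^2 + sqrt(3)*x


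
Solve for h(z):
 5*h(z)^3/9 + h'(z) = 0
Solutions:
 h(z) = -3*sqrt(2)*sqrt(-1/(C1 - 5*z))/2
 h(z) = 3*sqrt(2)*sqrt(-1/(C1 - 5*z))/2


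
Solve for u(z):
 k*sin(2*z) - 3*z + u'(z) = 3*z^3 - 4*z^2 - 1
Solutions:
 u(z) = C1 + k*cos(2*z)/2 + 3*z^4/4 - 4*z^3/3 + 3*z^2/2 - z


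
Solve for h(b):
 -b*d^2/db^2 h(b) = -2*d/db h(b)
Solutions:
 h(b) = C1 + C2*b^3


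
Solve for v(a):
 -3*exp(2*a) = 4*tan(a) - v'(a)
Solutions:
 v(a) = C1 + 3*exp(2*a)/2 - 4*log(cos(a))


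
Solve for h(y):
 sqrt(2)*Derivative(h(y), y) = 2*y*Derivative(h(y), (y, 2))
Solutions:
 h(y) = C1 + C2*y^(sqrt(2)/2 + 1)


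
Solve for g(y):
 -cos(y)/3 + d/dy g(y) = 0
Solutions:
 g(y) = C1 + sin(y)/3


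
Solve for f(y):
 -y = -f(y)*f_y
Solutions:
 f(y) = -sqrt(C1 + y^2)
 f(y) = sqrt(C1 + y^2)


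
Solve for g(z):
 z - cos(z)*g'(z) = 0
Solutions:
 g(z) = C1 + Integral(z/cos(z), z)


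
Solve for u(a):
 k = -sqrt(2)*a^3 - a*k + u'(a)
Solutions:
 u(a) = C1 + sqrt(2)*a^4/4 + a^2*k/2 + a*k


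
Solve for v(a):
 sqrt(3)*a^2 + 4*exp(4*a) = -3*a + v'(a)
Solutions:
 v(a) = C1 + sqrt(3)*a^3/3 + 3*a^2/2 + exp(4*a)


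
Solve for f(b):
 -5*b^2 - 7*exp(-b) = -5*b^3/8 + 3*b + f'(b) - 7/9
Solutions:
 f(b) = C1 + 5*b^4/32 - 5*b^3/3 - 3*b^2/2 + 7*b/9 + 7*exp(-b)


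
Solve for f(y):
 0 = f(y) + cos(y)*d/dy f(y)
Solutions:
 f(y) = C1*sqrt(sin(y) - 1)/sqrt(sin(y) + 1)
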